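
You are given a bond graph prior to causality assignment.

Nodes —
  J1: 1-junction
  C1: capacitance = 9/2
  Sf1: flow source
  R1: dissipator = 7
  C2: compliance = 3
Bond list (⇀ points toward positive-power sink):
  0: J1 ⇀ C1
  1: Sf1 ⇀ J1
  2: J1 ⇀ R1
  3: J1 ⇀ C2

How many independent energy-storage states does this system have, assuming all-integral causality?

b1 →Sf1  (Sf1 fixes flow; stroke at Sf1)
b0 →J1  (J1 flow already set via bond 1)
b2 →J1  (J1 flow already set via bond 1)
b3 →J1  (J1: bond 1 brought flow, rest push out)

2  (C1, C2 all integral)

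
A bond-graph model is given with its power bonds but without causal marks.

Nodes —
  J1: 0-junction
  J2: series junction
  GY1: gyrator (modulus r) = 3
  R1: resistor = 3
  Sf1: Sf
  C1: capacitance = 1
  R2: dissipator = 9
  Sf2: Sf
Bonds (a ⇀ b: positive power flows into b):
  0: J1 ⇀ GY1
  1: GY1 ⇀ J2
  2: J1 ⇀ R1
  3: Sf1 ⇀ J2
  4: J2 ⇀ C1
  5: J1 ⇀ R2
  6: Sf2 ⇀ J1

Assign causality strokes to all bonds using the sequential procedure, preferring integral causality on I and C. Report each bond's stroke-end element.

bond 3 |Sf1  (Sf1 fixes flow; stroke at Sf1)
bond 6 |Sf2  (Sf2 (Sf) sets flow on bond)
bond 1 |J2  (J2 flow already set via bond 3)
bond 4 |J2  (1-jn J2 has f-setter on 3)
bond 0 |J1  (GY1 both-in/both-out from 1)
bond 2 |R1  (common-e at J1 fixed by 0)
bond 5 |R2  (0-jn J1 has e-setter on 0)

bond 0 stroke at J1
bond 1 stroke at J2
bond 2 stroke at R1
bond 3 stroke at Sf1
bond 4 stroke at J2
bond 5 stroke at R2
bond 6 stroke at Sf2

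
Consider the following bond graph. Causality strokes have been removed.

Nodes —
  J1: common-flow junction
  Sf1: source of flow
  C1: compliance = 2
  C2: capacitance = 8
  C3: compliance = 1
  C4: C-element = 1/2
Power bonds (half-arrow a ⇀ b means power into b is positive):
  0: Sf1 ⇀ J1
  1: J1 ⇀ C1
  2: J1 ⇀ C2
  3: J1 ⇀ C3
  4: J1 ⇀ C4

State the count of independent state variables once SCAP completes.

bond 0 stroke at Sf1  (Sf1 fixes flow; stroke at Sf1)
bond 1 stroke at J1  (common-f at J1 fixed by 0)
bond 2 stroke at J1  (common-f at J1 fixed by 0)
bond 3 stroke at J1  (J1: bond 0 brought flow, rest push out)
bond 4 stroke at J1  (1-jn J1 has f-setter on 0)

4  (C1, C2, C3, C4 all integral)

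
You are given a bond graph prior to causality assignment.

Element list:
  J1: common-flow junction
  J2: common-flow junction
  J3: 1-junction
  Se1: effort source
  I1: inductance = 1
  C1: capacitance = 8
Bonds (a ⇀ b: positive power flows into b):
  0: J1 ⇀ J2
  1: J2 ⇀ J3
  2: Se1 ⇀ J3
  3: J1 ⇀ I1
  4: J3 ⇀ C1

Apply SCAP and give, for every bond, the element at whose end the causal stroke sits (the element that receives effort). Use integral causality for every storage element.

b2 |J3  (Se1: effort source, stroke at far end)
b3 |I1  (I1 outputs flow p/I1)
b0 |J1  (1-jn J1 has f-setter on 3)
b1 |J2  (1-jn J2 has f-setter on 0)
b4 |J3  (J3: bond 1 brought flow, rest push out)

#0 →J1
#1 →J2
#2 →J3
#3 →I1
#4 →J3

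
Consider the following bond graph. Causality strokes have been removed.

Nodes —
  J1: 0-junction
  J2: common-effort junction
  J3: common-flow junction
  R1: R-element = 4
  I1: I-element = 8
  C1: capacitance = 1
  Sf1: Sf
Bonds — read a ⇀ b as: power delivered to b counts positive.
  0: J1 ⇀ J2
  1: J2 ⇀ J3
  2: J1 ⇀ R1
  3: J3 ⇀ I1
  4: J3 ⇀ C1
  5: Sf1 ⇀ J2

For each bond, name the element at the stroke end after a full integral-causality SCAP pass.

b0 →J2
b1 →J3
b2 →J1
b3 →I1
b4 →J3
b5 →Sf1

β5 |Sf1  (source Sf1 imposes f)
β3 |I1  (prefer integral on I1)
β1 |J3  (J3: bond 3 brought flow, rest push out)
β4 |J3  (common-f at J3 fixed by 3)
β0 |J2  (J2 needs exactly one e-in)
β2 |J1  (J1: last free bond brings effort in)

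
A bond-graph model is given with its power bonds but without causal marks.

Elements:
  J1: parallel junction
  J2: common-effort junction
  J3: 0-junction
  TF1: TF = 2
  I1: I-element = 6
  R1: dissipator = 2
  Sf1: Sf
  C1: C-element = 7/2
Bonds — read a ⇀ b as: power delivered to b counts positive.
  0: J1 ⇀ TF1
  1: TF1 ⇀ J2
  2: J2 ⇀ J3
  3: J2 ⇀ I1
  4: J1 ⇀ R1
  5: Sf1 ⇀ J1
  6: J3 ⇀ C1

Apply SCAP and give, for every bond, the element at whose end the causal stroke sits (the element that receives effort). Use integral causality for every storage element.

β5 |Sf1  (Sf1 (Sf) sets flow on bond)
β3 |I1  (prefer integral on I1)
β6 |J3  (prefer integral on C1)
β2 |J2  (J3: bond 6 brought effort, rest push out)
β1 |TF1  (J2 effort already set via bond 2)
β0 |J1  (TF1 one-in-one-out from 1)
β4 |R1  (J1: bond 0 brought effort, rest push out)

b0 |J1
b1 |TF1
b2 |J2
b3 |I1
b4 |R1
b5 |Sf1
b6 |J3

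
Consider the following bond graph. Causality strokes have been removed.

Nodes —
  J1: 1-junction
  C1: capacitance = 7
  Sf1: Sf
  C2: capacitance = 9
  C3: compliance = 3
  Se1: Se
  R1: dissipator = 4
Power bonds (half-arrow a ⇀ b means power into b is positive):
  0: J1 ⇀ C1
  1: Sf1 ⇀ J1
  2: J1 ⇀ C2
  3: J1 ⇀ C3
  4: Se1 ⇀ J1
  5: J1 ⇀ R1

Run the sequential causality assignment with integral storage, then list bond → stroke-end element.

β1 |Sf1  (Sf1 fixes flow; stroke at Sf1)
β4 |J1  (Se1 (Se) sets effort on bond)
β0 |J1  (J1 flow already set via bond 1)
β2 |J1  (1-jn J1 has f-setter on 1)
β3 |J1  (1-jn J1 has f-setter on 1)
β5 |J1  (1-jn J1 has f-setter on 1)

b0 |J1
b1 |Sf1
b2 |J1
b3 |J1
b4 |J1
b5 |J1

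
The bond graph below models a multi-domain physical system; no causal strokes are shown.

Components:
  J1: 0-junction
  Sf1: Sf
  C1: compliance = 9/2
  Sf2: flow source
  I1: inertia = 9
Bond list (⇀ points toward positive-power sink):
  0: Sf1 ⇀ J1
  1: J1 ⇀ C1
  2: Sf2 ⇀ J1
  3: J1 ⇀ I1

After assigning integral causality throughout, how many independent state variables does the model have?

2  (C1, I1 all integral)

β0 →Sf1  (Sf1 (Sf) sets flow on bond)
β2 →Sf2  (Sf2 fixes flow; stroke at Sf2)
β1 →J1  (C1 integral (e out))
β3 →I1  (J1 effort already set via bond 1)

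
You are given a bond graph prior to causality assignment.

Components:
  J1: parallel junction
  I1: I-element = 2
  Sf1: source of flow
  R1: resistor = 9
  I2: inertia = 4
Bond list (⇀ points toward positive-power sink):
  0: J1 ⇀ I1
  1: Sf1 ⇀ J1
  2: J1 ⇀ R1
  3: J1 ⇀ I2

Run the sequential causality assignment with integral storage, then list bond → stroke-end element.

#0 stroke→I1
#1 stroke→Sf1
#2 stroke→J1
#3 stroke→I2

b1 |Sf1  (Sf1 (Sf) sets flow on bond)
b0 |I1  (prefer integral on I1)
b3 |I2  (prefer integral on I2)
b2 |J1  (only one effort-in slot at J1)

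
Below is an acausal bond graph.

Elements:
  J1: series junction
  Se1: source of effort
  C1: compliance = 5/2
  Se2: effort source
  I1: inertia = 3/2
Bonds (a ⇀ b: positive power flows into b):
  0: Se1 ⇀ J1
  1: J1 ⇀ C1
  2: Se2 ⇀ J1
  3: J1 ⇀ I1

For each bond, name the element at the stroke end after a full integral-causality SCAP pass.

#0 stroke→J1
#1 stroke→J1
#2 stroke→J1
#3 stroke→I1

β0 stroke→J1  (Se1 fixes effort; stroke away)
β2 stroke→J1  (Se2: effort source, stroke at far end)
β1 stroke→J1  (C1 integral (e out))
β3 stroke→I1  (J1: last free bond brings flow in)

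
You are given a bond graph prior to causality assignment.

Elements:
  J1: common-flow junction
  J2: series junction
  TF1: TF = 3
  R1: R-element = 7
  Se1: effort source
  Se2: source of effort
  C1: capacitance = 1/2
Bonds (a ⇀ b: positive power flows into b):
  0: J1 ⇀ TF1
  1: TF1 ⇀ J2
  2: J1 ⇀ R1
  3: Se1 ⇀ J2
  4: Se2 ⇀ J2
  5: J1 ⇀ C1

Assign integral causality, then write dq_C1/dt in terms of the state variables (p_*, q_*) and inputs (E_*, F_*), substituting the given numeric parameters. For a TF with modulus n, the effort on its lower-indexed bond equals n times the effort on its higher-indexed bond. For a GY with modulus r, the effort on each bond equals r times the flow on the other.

bond 3 stroke→J2  (Se1: effort source, stroke at far end)
bond 4 stroke→J2  (source Se2 imposes e)
bond 1 stroke→TF1  (closing 1-jn rule on J2)
bond 0 stroke→J1  (through TF1, causality passes straight; one stroke at TF1)
bond 5 stroke→J1  (prefer integral on C1)
bond 2 stroke→R1  (J1: last free bond brings flow in)

dq_C1/dt = 3*E_Se1/7 + 3*E_Se2/7 - 2*q_C1/7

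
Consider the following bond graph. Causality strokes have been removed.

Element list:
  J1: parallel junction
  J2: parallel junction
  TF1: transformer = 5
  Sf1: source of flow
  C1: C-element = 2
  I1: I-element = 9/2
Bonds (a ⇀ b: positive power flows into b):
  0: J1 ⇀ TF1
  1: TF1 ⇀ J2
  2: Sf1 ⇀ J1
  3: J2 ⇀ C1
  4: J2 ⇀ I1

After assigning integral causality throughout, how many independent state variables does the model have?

bond 2 stroke→Sf1  (source Sf1 imposes f)
bond 0 stroke→J1  (J1 needs exactly one e-in)
bond 1 stroke→TF1  (through TF1, causality passes straight; one stroke at TF1)
bond 3 stroke→J2  (C1 outputs effort q/C1)
bond 4 stroke→I1  (J2 effort already set via bond 3)

2  (C1, I1 all integral)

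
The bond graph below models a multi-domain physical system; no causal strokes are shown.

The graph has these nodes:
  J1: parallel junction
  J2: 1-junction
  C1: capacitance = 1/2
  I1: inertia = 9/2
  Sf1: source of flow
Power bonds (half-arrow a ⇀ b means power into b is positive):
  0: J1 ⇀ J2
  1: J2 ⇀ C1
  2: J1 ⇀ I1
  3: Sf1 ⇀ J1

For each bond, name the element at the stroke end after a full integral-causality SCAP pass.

#0 →J1
#1 →J2
#2 →I1
#3 →Sf1

β3 →Sf1  (Sf1 fixes flow; stroke at Sf1)
β1 →J2  (C1: C, integral causality)
β0 →J1  (closing 1-jn rule on J2)
β2 →I1  (J1: bond 0 brought effort, rest push out)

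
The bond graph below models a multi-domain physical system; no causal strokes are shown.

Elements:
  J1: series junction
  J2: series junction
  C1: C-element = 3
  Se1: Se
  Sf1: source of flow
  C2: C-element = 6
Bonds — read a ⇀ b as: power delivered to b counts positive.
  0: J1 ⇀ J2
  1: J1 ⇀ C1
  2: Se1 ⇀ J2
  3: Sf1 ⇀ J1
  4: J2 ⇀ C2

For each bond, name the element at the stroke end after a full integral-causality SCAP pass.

b0 stroke→J1
b1 stroke→J1
b2 stroke→J2
b3 stroke→Sf1
b4 stroke→J2

#2 stroke at J2  (Se1: effort source, stroke at far end)
#3 stroke at Sf1  (Sf1 fixes flow; stroke at Sf1)
#0 stroke at J1  (J1: bond 3 brought flow, rest push out)
#1 stroke at J1  (J1: bond 3 brought flow, rest push out)
#4 stroke at J2  (J2 flow already set via bond 0)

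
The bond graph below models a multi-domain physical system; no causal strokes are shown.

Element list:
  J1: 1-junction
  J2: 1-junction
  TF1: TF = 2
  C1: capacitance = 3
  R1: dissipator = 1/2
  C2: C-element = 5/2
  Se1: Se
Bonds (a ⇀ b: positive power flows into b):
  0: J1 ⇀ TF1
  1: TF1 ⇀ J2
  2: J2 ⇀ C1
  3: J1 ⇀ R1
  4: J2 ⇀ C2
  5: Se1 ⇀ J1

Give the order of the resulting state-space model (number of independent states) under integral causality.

2  (C1, C2 all integral)

β5 →J1  (Se1 (Se) sets effort on bond)
β2 →J2  (prefer integral on C1)
β4 →J2  (C2 outputs effort q/C2)
β1 →TF1  (only one flow-in slot at J2)
β0 →J1  (TF1 one-in-one-out from 1)
β3 →R1  (J1: last free bond brings flow in)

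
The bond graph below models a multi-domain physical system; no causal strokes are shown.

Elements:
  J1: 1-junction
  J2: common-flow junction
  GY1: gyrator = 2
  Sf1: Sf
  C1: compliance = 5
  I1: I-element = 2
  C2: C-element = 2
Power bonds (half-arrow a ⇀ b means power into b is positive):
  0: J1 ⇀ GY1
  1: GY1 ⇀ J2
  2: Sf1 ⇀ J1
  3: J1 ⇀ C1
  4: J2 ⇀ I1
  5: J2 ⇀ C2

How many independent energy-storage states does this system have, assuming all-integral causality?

3  (C1, C2, I1 all integral)

bond 2 stroke at Sf1  (Sf1 (Sf) sets flow on bond)
bond 0 stroke at J1  (common-f at J1 fixed by 2)
bond 3 stroke at J1  (1-jn J1 has f-setter on 2)
bond 1 stroke at J2  (through GY1, causality inverts; strokes same side of GY1)
bond 4 stroke at I1  (prefer integral on I1)
bond 5 stroke at J2  (common-f at J2 fixed by 4)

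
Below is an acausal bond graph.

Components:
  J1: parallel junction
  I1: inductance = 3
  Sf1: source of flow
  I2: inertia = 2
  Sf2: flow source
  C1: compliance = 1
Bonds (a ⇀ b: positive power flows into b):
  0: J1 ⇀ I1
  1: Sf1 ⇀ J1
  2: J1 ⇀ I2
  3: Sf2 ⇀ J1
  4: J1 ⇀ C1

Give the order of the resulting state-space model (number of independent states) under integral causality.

#1 →Sf1  (Sf1 (Sf) sets flow on bond)
#3 →Sf2  (Sf2 (Sf) sets flow on bond)
#0 →I1  (I1 integral (f out))
#2 →I2  (prefer integral on I2)
#4 →J1  (closing 0-jn rule on J1)

3  (C1, I1, I2 all integral)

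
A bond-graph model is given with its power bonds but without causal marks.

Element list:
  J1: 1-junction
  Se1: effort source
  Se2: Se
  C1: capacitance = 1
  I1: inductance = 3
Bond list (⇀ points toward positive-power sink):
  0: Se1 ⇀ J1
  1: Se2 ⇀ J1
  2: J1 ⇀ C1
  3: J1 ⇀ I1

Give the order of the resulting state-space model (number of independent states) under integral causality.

2  (C1, I1 all integral)

b0 →J1  (Se1: effort source, stroke at far end)
b1 →J1  (Se2 (Se) sets effort on bond)
b2 →J1  (C1 outputs effort q/C1)
b3 →I1  (only one flow-in slot at J1)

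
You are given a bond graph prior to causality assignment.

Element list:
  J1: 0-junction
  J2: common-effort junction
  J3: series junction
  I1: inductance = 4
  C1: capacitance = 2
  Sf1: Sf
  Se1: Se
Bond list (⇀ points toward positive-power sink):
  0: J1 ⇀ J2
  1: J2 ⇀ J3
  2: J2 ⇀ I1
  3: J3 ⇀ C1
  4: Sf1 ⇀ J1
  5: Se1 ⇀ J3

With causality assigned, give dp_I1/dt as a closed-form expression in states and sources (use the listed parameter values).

β4 →Sf1  (Sf1 fixes flow; stroke at Sf1)
β5 →J3  (Se1: effort source, stroke at far end)
β0 →J1  (J1 needs exactly one e-in)
β2 →I1  (I1: I, integral causality)
β1 →J2  (J2: last free bond brings effort in)
β3 →J3  (J3: bond 1 brought flow, rest push out)

dp_I1/dt = -E_Se1 + q_C1/2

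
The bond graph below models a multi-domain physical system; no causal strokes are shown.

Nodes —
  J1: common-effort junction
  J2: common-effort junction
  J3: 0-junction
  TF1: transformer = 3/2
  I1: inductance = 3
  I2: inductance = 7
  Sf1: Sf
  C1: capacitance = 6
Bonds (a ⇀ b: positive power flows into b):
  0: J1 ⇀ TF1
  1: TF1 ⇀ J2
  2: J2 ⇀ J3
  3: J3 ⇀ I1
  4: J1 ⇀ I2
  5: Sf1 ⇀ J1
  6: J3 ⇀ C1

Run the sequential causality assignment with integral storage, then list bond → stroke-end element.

β5 |Sf1  (Sf1 (Sf) sets flow on bond)
β3 |I1  (prefer integral on I1)
β4 |I2  (I2: I, integral causality)
β0 |J1  (closing 0-jn rule on J1)
β1 |TF1  (TF1: transformer flips bond 0)
β2 |J2  (J2: last free bond brings effort in)
β6 |J3  (J3 needs exactly one e-in)

b0 stroke at J1
b1 stroke at TF1
b2 stroke at J2
b3 stroke at I1
b4 stroke at I2
b5 stroke at Sf1
b6 stroke at J3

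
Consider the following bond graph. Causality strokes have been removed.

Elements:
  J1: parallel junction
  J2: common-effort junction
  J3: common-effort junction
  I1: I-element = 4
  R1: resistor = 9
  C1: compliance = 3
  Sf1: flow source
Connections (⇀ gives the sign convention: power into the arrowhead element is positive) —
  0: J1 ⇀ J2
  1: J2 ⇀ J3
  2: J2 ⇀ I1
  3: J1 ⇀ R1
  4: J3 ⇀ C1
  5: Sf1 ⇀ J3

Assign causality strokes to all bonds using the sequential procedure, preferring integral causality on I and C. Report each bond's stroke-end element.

β0 |J1
β1 |J2
β2 |I1
β3 |R1
β4 |J3
β5 |Sf1

b5 |Sf1  (source Sf1 imposes f)
b2 |I1  (I1: I, integral causality)
b4 |J3  (C1: C, integral causality)
b1 |J2  (J3 effort already set via bond 4)
b0 |J1  (J2: bond 1 brought effort, rest push out)
b3 |R1  (J1 effort already set via bond 0)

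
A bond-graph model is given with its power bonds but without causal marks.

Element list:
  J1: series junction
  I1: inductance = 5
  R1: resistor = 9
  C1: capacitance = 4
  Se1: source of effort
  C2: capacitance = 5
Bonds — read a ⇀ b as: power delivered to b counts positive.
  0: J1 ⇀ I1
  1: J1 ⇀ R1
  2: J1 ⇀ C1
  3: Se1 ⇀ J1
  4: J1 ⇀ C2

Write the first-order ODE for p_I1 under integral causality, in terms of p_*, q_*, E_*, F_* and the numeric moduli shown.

dp_I1/dt = E_Se1 - 9*p_I1/5 - q_C1/4 - q_C2/5

β3 stroke→J1  (Se1 (Se) sets effort on bond)
β0 stroke→I1  (prefer integral on I1)
β1 stroke→J1  (J1: bond 0 brought flow, rest push out)
β2 stroke→J1  (common-f at J1 fixed by 0)
β4 stroke→J1  (J1: bond 0 brought flow, rest push out)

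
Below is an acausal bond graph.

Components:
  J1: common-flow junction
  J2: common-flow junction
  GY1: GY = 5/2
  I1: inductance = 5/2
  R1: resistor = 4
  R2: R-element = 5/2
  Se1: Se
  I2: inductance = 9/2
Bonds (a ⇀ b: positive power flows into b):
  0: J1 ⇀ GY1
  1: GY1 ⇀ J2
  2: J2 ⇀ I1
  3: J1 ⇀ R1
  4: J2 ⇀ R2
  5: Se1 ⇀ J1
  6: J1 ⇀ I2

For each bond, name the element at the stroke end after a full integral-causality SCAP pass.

#0 |J1
#1 |J2
#2 |I1
#3 |J1
#4 |J2
#5 |J1
#6 |I2

bond 5 →J1  (Se1 fixes effort; stroke away)
bond 2 →I1  (prefer integral on I1)
bond 1 →J2  (J2 flow already set via bond 2)
bond 4 →J2  (1-jn J2 has f-setter on 2)
bond 0 →J1  (GY GY1: same side as bond 1)
bond 6 →I2  (I2: I, integral causality)
bond 3 →J1  (1-jn J1 has f-setter on 6)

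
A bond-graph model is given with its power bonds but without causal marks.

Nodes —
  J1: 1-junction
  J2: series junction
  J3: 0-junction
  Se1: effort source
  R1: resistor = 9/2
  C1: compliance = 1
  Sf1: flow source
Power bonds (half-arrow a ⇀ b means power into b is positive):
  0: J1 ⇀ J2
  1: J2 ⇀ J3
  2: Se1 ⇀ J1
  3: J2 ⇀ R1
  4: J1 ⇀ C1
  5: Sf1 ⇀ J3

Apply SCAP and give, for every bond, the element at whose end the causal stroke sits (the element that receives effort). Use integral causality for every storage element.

bond 0 |J2
bond 1 |J3
bond 2 |J1
bond 3 |J2
bond 4 |J1
bond 5 |Sf1

b2 |J1  (Se1: effort source, stroke at far end)
b5 |Sf1  (source Sf1 imposes f)
b1 |J3  (only one effort-in slot at J3)
b0 |J2  (1-jn J2 has f-setter on 1)
b3 |J2  (1-jn J2 has f-setter on 1)
b4 |J1  (J1 flow already set via bond 0)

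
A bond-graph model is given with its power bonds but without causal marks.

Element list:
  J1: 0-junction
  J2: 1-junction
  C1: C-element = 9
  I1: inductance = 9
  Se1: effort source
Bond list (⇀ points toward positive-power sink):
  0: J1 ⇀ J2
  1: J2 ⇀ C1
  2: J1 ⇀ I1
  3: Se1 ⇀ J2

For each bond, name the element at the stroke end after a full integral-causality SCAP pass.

b0 →J1
b1 →J2
b2 →I1
b3 →J2

#3 →J2  (source Se1 imposes e)
#1 →J2  (C1 outputs effort q/C1)
#0 →J1  (only one flow-in slot at J2)
#2 →I1  (common-e at J1 fixed by 0)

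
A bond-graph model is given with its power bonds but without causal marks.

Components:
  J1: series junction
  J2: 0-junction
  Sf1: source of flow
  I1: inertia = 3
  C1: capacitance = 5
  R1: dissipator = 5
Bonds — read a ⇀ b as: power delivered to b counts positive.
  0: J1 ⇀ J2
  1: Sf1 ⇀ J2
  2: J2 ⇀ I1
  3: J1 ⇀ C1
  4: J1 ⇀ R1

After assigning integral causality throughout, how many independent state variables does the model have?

#1 →Sf1  (Sf1: flow source, stroke at near end)
#2 →I1  (I1 integral (f out))
#0 →J2  (closing 0-jn rule on J2)
#3 →J1  (J1: bond 0 brought flow, rest push out)
#4 →J1  (J1 flow already set via bond 0)

2  (C1, I1 all integral)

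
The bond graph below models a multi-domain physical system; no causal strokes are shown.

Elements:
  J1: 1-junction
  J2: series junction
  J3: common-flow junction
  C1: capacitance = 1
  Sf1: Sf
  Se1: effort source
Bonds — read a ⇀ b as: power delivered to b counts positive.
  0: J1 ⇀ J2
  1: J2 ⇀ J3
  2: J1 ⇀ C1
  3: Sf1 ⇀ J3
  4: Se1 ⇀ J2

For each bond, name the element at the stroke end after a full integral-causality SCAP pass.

b3 →Sf1  (source Sf1 imposes f)
b4 →J2  (source Se1 imposes e)
b1 →J3  (J3 flow already set via bond 3)
b0 →J2  (J2 flow already set via bond 1)
b2 →J1  (1-jn J1 has f-setter on 0)

β0 →J2
β1 →J3
β2 →J1
β3 →Sf1
β4 →J2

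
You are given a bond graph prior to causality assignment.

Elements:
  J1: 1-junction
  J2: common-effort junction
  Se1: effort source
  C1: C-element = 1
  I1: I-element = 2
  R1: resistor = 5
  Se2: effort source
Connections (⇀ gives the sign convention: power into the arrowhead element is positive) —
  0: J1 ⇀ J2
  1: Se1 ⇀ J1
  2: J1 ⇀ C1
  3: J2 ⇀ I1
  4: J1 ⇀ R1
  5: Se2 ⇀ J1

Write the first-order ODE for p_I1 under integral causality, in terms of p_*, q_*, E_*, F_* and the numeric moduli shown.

dp_I1/dt = E_Se1 + E_Se2 - 5*p_I1/2 - q_C1

b1 stroke→J1  (source Se1 imposes e)
b5 stroke→J1  (Se2: effort source, stroke at far end)
b2 stroke→J1  (C1: C, integral causality)
b3 stroke→I1  (I1: I, integral causality)
b0 stroke→J2  (only one effort-in slot at J2)
b4 stroke→J1  (common-f at J1 fixed by 0)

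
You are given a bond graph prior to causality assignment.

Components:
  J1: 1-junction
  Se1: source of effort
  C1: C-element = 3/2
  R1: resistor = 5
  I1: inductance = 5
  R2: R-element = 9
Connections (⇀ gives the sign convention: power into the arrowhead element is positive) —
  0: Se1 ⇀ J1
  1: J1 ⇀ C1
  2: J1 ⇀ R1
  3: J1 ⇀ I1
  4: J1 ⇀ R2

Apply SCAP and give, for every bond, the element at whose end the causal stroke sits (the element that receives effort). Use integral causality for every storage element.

#0 stroke→J1  (Se1: effort source, stroke at far end)
#1 stroke→J1  (prefer integral on C1)
#3 stroke→I1  (I1: I, integral causality)
#2 stroke→J1  (1-jn J1 has f-setter on 3)
#4 stroke→J1  (1-jn J1 has f-setter on 3)

b0 stroke→J1
b1 stroke→J1
b2 stroke→J1
b3 stroke→I1
b4 stroke→J1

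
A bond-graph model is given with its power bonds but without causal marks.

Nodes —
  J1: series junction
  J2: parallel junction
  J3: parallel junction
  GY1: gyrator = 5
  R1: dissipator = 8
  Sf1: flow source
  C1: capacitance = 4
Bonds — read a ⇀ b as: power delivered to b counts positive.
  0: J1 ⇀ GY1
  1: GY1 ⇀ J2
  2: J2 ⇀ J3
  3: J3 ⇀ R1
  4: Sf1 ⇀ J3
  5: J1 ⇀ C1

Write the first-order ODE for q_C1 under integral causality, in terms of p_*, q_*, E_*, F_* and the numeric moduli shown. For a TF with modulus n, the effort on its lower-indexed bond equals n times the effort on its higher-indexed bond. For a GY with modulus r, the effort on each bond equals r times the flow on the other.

dq_C1/dt = 8*F_Sf1/5 - 2*q_C1/25

β4 |Sf1  (Sf1 (Sf) sets flow on bond)
β5 |J1  (C1 outputs effort q/C1)
β0 |GY1  (J1 needs exactly one f-in)
β1 |GY1  (GY1 both-in/both-out from 0)
β2 |J2  (closing 0-jn rule on J2)
β3 |J3  (J3: last free bond brings effort in)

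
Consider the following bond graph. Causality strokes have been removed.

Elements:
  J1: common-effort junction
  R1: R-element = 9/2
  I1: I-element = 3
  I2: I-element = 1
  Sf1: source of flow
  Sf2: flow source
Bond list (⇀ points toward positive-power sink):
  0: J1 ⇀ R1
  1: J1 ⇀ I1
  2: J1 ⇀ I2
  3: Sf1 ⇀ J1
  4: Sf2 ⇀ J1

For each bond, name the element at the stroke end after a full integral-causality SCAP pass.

bond 0 stroke→J1
bond 1 stroke→I1
bond 2 stroke→I2
bond 3 stroke→Sf1
bond 4 stroke→Sf2

#3 |Sf1  (Sf1: flow source, stroke at near end)
#4 |Sf2  (source Sf2 imposes f)
#1 |I1  (I1: I, integral causality)
#2 |I2  (I2 integral (f out))
#0 |J1  (only one effort-in slot at J1)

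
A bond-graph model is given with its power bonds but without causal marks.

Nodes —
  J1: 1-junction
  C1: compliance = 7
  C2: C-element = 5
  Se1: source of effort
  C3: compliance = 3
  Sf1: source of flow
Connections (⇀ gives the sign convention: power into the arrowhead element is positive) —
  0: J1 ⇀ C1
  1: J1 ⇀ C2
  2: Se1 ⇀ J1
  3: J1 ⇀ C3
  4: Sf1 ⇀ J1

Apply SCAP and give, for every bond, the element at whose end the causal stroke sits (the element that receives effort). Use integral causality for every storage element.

bond 0 →J1
bond 1 →J1
bond 2 →J1
bond 3 →J1
bond 4 →Sf1

b2 stroke→J1  (Se1: effort source, stroke at far end)
b4 stroke→Sf1  (source Sf1 imposes f)
b0 stroke→J1  (J1 flow already set via bond 4)
b1 stroke→J1  (1-jn J1 has f-setter on 4)
b3 stroke→J1  (J1 flow already set via bond 4)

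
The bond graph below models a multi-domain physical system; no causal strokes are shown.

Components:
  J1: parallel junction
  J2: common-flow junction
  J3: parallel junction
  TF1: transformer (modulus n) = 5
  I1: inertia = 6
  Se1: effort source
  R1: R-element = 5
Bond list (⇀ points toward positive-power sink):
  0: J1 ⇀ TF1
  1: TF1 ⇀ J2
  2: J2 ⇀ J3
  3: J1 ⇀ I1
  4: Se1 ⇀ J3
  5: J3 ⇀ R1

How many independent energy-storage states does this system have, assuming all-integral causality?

β4 stroke→J3  (Se1: effort source, stroke at far end)
β2 stroke→J2  (common-e at J3 fixed by 4)
β5 stroke→R1  (J3: bond 4 brought effort, rest push out)
β1 stroke→TF1  (closing 1-jn rule on J2)
β0 stroke→J1  (TF1: transformer flips bond 1)
β3 stroke→I1  (J1 effort already set via bond 0)

1  (I1 all integral)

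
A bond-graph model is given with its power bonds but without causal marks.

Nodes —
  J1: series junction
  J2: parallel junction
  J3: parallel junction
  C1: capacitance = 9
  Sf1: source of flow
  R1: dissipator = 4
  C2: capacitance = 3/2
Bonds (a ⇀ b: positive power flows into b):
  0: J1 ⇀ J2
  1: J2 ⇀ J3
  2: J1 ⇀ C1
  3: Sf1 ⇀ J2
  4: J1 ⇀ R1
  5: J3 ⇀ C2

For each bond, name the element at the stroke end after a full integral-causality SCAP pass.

b3 |Sf1  (source Sf1 imposes f)
b2 |J1  (prefer integral on C1)
b5 |J3  (C2 integral (e out))
b1 |J2  (0-jn J3 has e-setter on 5)
b0 |J1  (common-e at J2 fixed by 1)
b4 |R1  (only one flow-in slot at J1)

β0 stroke at J1
β1 stroke at J2
β2 stroke at J1
β3 stroke at Sf1
β4 stroke at R1
β5 stroke at J3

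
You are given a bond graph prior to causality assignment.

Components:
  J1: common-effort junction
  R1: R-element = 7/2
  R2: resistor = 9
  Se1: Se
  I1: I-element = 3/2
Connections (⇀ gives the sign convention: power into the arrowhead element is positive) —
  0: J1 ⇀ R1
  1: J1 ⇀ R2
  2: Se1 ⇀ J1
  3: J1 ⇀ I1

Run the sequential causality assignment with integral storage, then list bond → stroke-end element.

#2 →J1  (Se1 fixes effort; stroke away)
#0 →R1  (J1: bond 2 brought effort, rest push out)
#1 →R2  (common-e at J1 fixed by 2)
#3 →I1  (J1: bond 2 brought effort, rest push out)

bond 0 →R1
bond 1 →R2
bond 2 →J1
bond 3 →I1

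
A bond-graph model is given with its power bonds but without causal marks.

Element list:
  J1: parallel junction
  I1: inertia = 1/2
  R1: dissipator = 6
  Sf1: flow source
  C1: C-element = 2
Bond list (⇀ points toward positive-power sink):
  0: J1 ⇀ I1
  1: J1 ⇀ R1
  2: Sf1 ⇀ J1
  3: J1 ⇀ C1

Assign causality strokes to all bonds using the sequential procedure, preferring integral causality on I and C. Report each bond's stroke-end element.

bond 2 stroke→Sf1  (Sf1: flow source, stroke at near end)
bond 0 stroke→I1  (I1 integral (f out))
bond 3 stroke→J1  (C1: C, integral causality)
bond 1 stroke→R1  (J1: bond 3 brought effort, rest push out)

#0 stroke at I1
#1 stroke at R1
#2 stroke at Sf1
#3 stroke at J1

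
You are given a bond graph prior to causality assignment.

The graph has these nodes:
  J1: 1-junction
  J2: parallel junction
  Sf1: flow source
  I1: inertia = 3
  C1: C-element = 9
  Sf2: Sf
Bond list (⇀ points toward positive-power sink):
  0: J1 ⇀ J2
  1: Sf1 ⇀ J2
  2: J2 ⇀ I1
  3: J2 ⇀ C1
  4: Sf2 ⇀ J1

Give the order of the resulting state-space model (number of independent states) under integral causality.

2  (C1, I1 all integral)

β1 stroke at Sf1  (Sf1: flow source, stroke at near end)
β4 stroke at Sf2  (source Sf2 imposes f)
β0 stroke at J1  (J1 flow already set via bond 4)
β2 stroke at I1  (I1 integral (f out))
β3 stroke at J2  (only one effort-in slot at J2)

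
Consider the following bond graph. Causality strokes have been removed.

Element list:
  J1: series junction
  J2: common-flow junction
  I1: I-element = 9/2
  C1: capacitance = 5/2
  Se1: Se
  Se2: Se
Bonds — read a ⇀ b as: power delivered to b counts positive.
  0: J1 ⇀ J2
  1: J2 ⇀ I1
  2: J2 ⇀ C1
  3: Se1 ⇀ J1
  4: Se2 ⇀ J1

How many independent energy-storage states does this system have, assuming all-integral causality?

bond 3 stroke→J1  (Se1 fixes effort; stroke away)
bond 4 stroke→J1  (Se2 (Se) sets effort on bond)
bond 0 stroke→J2  (J1: last free bond brings flow in)
bond 1 stroke→I1  (prefer integral on I1)
bond 2 stroke→J2  (1-jn J2 has f-setter on 1)

2  (C1, I1 all integral)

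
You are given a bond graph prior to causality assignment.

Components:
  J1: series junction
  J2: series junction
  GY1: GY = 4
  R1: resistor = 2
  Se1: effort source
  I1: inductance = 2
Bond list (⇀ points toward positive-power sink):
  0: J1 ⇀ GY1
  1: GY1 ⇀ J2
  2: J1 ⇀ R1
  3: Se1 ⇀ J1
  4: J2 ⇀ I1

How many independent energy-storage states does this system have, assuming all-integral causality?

bond 3 |J1  (Se1 fixes effort; stroke away)
bond 4 |I1  (I1 outputs flow p/I1)
bond 1 |J2  (common-f at J2 fixed by 4)
bond 0 |J1  (GY1 both-in/both-out from 1)
bond 2 |R1  (closing 1-jn rule on J1)

1  (I1 all integral)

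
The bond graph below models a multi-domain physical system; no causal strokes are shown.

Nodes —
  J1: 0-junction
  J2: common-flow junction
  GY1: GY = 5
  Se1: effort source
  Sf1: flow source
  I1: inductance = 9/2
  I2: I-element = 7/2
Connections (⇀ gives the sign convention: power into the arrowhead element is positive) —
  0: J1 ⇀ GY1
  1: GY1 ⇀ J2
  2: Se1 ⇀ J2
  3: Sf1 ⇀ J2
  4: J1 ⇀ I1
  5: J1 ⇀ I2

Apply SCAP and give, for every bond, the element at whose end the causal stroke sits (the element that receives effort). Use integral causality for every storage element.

b0 stroke→J1
b1 stroke→J2
b2 stroke→J2
b3 stroke→Sf1
b4 stroke→I1
b5 stroke→I2

#2 →J2  (Se1 (Se) sets effort on bond)
#3 →Sf1  (Sf1 (Sf) sets flow on bond)
#1 →J2  (common-f at J2 fixed by 3)
#0 →J1  (GY1: gyrator matches bond 1)
#4 →I1  (J1 effort already set via bond 0)
#5 →I2  (J1: bond 0 brought effort, rest push out)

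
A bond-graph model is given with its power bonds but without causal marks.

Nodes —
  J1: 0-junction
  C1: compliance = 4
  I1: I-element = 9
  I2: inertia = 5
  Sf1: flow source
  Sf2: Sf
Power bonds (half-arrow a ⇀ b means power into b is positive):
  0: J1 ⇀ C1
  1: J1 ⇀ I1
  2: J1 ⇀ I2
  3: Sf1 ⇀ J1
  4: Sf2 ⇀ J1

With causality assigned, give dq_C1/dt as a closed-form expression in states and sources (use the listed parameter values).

bond 3 |Sf1  (Sf1 fixes flow; stroke at Sf1)
bond 4 |Sf2  (Sf2: flow source, stroke at near end)
bond 0 |J1  (prefer integral on C1)
bond 1 |I1  (0-jn J1 has e-setter on 0)
bond 2 |I2  (J1 effort already set via bond 0)

dq_C1/dt = F_Sf1 + F_Sf2 - p_I1/9 - p_I2/5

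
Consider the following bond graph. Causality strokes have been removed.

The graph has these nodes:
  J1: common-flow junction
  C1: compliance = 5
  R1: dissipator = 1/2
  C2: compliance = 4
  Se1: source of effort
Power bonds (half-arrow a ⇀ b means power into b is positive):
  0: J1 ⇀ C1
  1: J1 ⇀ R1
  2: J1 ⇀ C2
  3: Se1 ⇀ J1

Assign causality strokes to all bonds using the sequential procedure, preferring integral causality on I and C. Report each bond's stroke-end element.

b3 →J1  (source Se1 imposes e)
b0 →J1  (prefer integral on C1)
b2 →J1  (C2: C, integral causality)
b1 →R1  (closing 1-jn rule on J1)

bond 0 stroke→J1
bond 1 stroke→R1
bond 2 stroke→J1
bond 3 stroke→J1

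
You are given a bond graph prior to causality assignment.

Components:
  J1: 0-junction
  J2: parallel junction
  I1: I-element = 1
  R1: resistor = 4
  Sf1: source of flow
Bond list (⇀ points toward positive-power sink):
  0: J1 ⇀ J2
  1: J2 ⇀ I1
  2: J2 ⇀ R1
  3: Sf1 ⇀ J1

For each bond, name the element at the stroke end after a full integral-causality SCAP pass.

β0 |J1
β1 |I1
β2 |J2
β3 |Sf1

#3 |Sf1  (Sf1: flow source, stroke at near end)
#0 |J1  (J1: last free bond brings effort in)
#1 |I1  (I1 integral (f out))
#2 |J2  (J2 needs exactly one e-in)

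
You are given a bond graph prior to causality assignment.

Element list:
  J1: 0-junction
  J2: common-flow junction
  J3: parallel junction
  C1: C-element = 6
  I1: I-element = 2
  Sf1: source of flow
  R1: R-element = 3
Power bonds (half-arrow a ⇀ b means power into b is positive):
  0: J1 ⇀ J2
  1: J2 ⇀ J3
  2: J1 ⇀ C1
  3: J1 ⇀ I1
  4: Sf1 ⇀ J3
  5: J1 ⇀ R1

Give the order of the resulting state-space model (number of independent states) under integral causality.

bond 4 stroke at Sf1  (source Sf1 imposes f)
bond 1 stroke at J3  (J3: last free bond brings effort in)
bond 0 stroke at J2  (1-jn J2 has f-setter on 1)
bond 2 stroke at J1  (C1 integral (e out))
bond 3 stroke at I1  (J1: bond 2 brought effort, rest push out)
bond 5 stroke at R1  (common-e at J1 fixed by 2)

2  (C1, I1 all integral)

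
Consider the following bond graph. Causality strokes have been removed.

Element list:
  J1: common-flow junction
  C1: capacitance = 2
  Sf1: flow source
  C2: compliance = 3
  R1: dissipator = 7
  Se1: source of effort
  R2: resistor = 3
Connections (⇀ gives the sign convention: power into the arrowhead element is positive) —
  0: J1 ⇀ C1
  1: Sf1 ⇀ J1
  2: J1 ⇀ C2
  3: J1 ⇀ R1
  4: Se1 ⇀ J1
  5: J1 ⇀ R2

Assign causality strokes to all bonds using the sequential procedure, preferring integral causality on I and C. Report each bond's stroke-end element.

#0 →J1
#1 →Sf1
#2 →J1
#3 →J1
#4 →J1
#5 →J1

b1 stroke at Sf1  (Sf1: flow source, stroke at near end)
b4 stroke at J1  (source Se1 imposes e)
b0 stroke at J1  (common-f at J1 fixed by 1)
b2 stroke at J1  (J1: bond 1 brought flow, rest push out)
b3 stroke at J1  (common-f at J1 fixed by 1)
b5 stroke at J1  (J1 flow already set via bond 1)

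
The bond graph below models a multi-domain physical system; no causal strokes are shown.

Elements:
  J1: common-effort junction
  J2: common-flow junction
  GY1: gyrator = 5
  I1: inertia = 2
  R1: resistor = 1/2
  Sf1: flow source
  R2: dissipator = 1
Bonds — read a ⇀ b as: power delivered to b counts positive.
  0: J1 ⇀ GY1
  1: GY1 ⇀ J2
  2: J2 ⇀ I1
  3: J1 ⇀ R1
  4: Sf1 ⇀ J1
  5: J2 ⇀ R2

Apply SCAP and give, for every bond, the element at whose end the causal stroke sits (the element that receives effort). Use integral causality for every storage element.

b0 stroke→J1
b1 stroke→J2
b2 stroke→I1
b3 stroke→R1
b4 stroke→Sf1
b5 stroke→J2

b4 stroke at Sf1  (source Sf1 imposes f)
b2 stroke at I1  (I1 integral (f out))
b1 stroke at J2  (common-f at J2 fixed by 2)
b5 stroke at J2  (J2: bond 2 brought flow, rest push out)
b0 stroke at J1  (GY GY1: same side as bond 1)
b3 stroke at R1  (common-e at J1 fixed by 0)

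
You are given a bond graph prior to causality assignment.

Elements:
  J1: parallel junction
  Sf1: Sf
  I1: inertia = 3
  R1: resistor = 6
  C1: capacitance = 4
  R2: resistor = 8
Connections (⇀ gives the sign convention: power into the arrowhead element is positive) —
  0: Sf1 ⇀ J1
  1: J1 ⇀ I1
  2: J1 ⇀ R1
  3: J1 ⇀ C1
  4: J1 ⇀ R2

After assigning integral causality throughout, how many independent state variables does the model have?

#0 |Sf1  (source Sf1 imposes f)
#1 |I1  (prefer integral on I1)
#3 |J1  (C1 outputs effort q/C1)
#2 |R1  (J1: bond 3 brought effort, rest push out)
#4 |R2  (J1 effort already set via bond 3)

2  (C1, I1 all integral)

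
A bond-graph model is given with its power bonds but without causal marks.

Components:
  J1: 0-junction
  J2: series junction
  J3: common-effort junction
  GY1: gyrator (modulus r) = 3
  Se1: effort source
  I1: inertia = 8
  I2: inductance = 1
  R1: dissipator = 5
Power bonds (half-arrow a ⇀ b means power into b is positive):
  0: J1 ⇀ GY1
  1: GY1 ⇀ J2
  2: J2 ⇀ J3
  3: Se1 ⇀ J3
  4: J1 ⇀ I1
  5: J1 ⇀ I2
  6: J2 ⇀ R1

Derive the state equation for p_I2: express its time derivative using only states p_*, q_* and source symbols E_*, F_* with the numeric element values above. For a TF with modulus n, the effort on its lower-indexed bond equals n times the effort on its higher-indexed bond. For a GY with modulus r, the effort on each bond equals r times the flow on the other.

#3 |J3  (Se1 (Se) sets effort on bond)
#2 |J2  (0-jn J3 has e-setter on 3)
#4 |I1  (I1: I, integral causality)
#5 |I2  (prefer integral on I2)
#0 |J1  (J1 needs exactly one e-in)
#1 |J2  (GY1 both-in/both-out from 0)
#6 |R1  (J2 needs exactly one f-in)

dp_I2/dt = -3*E_Se1/5 - 9*p_I1/40 - 9*p_I2/5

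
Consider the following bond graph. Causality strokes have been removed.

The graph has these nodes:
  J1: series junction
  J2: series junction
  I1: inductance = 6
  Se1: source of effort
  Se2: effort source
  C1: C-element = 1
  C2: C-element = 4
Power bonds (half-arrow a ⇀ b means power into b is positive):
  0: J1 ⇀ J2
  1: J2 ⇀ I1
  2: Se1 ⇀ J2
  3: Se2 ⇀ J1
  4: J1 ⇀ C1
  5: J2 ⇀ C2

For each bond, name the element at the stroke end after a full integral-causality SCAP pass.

#0 →J2
#1 →I1
#2 →J2
#3 →J1
#4 →J1
#5 →J2

#2 →J2  (source Se1 imposes e)
#3 →J1  (source Se2 imposes e)
#1 →I1  (I1 outputs flow p/I1)
#0 →J2  (J2 flow already set via bond 1)
#5 →J2  (J2 flow already set via bond 1)
#4 →J1  (common-f at J1 fixed by 0)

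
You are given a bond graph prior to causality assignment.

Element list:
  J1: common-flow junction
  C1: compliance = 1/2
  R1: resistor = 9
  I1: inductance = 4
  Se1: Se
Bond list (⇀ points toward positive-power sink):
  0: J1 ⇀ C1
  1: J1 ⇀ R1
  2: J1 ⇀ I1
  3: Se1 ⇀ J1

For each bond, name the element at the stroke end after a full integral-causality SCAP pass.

bond 0 |J1
bond 1 |J1
bond 2 |I1
bond 3 |J1

bond 3 →J1  (Se1 fixes effort; stroke away)
bond 0 →J1  (prefer integral on C1)
bond 2 →I1  (I1 outputs flow p/I1)
bond 1 →J1  (1-jn J1 has f-setter on 2)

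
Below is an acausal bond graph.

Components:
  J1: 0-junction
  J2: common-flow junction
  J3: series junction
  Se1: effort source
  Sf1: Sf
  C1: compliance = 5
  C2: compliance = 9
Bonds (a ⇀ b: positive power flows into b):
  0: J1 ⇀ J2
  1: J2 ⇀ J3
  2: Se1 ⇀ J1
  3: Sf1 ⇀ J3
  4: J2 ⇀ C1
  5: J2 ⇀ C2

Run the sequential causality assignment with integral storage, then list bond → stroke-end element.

bond 0 stroke at J2
bond 1 stroke at J3
bond 2 stroke at J1
bond 3 stroke at Sf1
bond 4 stroke at J2
bond 5 stroke at J2

bond 2 |J1  (source Se1 imposes e)
bond 3 |Sf1  (Sf1 fixes flow; stroke at Sf1)
bond 0 |J2  (common-e at J1 fixed by 2)
bond 1 |J3  (J3 flow already set via bond 3)
bond 4 |J2  (1-jn J2 has f-setter on 1)
bond 5 |J2  (1-jn J2 has f-setter on 1)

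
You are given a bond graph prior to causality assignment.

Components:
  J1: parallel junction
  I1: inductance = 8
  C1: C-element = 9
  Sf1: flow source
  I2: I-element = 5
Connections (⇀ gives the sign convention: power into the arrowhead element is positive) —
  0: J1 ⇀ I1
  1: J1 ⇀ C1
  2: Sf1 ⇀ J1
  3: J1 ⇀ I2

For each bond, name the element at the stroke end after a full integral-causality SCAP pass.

#0 stroke→I1
#1 stroke→J1
#2 stroke→Sf1
#3 stroke→I2

#2 stroke→Sf1  (source Sf1 imposes f)
#0 stroke→I1  (I1 integral (f out))
#1 stroke→J1  (C1 integral (e out))
#3 stroke→I2  (0-jn J1 has e-setter on 1)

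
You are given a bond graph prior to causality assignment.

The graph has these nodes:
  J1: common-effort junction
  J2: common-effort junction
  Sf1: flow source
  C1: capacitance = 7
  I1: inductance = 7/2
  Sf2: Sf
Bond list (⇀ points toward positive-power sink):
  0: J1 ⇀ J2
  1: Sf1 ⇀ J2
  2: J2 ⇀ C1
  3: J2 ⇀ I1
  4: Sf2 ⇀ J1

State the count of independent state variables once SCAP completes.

b1 |Sf1  (Sf1 (Sf) sets flow on bond)
b4 |Sf2  (Sf2 (Sf) sets flow on bond)
b0 |J1  (J1: last free bond brings effort in)
b2 |J2  (C1: C, integral causality)
b3 |I1  (J2 effort already set via bond 2)

2  (C1, I1 all integral)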